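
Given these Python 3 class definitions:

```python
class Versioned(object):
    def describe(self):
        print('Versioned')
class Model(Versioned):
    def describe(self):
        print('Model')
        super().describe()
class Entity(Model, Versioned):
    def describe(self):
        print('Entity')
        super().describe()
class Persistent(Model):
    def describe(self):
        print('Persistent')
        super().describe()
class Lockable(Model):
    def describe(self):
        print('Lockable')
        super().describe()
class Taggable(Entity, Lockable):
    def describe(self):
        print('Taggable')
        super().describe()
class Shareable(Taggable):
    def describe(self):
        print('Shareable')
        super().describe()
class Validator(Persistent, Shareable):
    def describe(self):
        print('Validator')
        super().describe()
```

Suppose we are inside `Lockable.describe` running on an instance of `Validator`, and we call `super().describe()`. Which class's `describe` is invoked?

Model

L[Validator] = Validator + merge(L[Persistent], L[Shareable], [Persistent Shareable])
  take Persistent:  [Persistent Model Versioned object] + [Shareable Taggable Entity Lockable Model Versioned object] + [Persistent Shareable]
  take Shareable:  [Model Versioned object] + [Shareable Taggable Entity Lockable Model Versioned object] + [Shareable]
  take Taggable:  [Model Versioned object] + [Taggable Entity Lockable Model Versioned object]
  take Entity:  [Model Versioned object] + [Entity Lockable Model Versioned object]
  take Lockable:  [Model Versioned object] + [Lockable Model Versioned object]
  take Model:  [Model Versioned object] + [Model Versioned object]
  take Versioned:  [Versioned object] + [Versioned object]
  take object:  [object] + [object]
MRO: Validator Persistent Shareable Taggable Entity Lockable Model Versioned object
super() in Lockable.describe on a Validator instance goes to the class after Lockable in Validator's MRO: Model.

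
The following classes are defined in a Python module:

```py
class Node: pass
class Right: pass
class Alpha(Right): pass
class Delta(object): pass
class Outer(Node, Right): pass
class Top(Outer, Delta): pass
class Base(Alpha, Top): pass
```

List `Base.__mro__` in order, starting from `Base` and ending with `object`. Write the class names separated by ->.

Base -> Alpha -> Top -> Outer -> Node -> Right -> Delta -> object

L[Base] = Base + merge(L[Alpha], L[Top], [Alpha Top])
  take Alpha:  [Alpha Right object] + [Top Outer Node Right Delta object] + [Alpha Top]
  take Top:  [Right object] + [Top Outer Node Right Delta object] + [Top]
  take Outer:  [Right object] + [Outer Node Right Delta object]
  take Node:  [Right object] + [Node Right Delta object]
  take Right:  [Right object] + [Right Delta object]
  take Delta:  [object] + [Delta object]
  take object:  [object] + [object]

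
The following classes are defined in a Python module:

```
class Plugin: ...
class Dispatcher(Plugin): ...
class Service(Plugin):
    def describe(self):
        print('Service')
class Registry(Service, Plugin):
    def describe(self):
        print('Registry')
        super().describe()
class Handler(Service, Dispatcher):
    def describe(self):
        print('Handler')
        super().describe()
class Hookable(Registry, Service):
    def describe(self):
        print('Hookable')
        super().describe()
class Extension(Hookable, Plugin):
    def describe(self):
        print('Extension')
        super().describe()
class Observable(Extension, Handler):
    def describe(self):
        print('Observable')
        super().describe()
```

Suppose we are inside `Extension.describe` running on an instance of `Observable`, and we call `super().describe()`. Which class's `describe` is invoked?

L[Observable] = Observable + merge(L[Extension], L[Handler], [Extension Handler])
  take Extension:  [Extension Hookable Registry Service Plugin object] + [Handler Service Dispatcher Plugin object] + [Extension Handler]
  take Hookable:  [Hookable Registry Service Plugin object] + [Handler Service Dispatcher Plugin object] + [Handler]
  take Registry:  [Registry Service Plugin object] + [Handler Service Dispatcher Plugin object] + [Handler]
  take Handler:  [Service Plugin object] + [Handler Service Dispatcher Plugin object] + [Handler]
  take Service:  [Service Plugin object] + [Service Dispatcher Plugin object]
  take Dispatcher:  [Plugin object] + [Dispatcher Plugin object]
  take Plugin:  [Plugin object] + [Plugin object]
  take object:  [object] + [object]
MRO: Observable Extension Hookable Registry Handler Service Dispatcher Plugin object
super() in Extension.describe on a Observable instance goes to the class after Extension in Observable's MRO: Hookable.

Hookable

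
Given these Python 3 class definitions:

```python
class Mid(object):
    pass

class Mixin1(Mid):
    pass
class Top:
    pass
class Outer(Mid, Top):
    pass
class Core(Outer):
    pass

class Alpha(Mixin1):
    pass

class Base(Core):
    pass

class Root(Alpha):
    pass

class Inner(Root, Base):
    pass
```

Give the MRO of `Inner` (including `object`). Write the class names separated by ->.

L[Inner] = Inner + merge(L[Root], L[Base], [Root Base])
  take Root:  [Root Alpha Mixin1 Mid object] + [Base Core Outer Mid Top object] + [Root Base]
  take Alpha:  [Alpha Mixin1 Mid object] + [Base Core Outer Mid Top object] + [Base]
  take Mixin1:  [Mixin1 Mid object] + [Base Core Outer Mid Top object] + [Base]
  take Base:  [Mid object] + [Base Core Outer Mid Top object] + [Base]
  take Core:  [Mid object] + [Core Outer Mid Top object]
  take Outer:  [Mid object] + [Outer Mid Top object]
  take Mid:  [Mid object] + [Mid Top object]
  take Top:  [object] + [Top object]
  take object:  [object] + [object]

Inner -> Root -> Alpha -> Mixin1 -> Base -> Core -> Outer -> Mid -> Top -> object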